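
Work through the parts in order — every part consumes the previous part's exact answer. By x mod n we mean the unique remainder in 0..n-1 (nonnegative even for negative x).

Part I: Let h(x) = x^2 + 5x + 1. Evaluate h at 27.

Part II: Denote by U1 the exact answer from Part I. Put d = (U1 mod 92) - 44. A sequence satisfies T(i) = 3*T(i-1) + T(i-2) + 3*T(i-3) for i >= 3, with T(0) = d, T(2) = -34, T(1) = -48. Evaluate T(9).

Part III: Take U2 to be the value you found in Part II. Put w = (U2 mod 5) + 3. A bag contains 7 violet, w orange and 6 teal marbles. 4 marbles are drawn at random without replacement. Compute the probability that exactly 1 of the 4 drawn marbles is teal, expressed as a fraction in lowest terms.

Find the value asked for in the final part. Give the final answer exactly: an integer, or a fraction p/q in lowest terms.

728/1615

Part I: 1*(27)^2 + 5*(27)^1 + 1 = (729) + (135) + (1) = 865; answer 865
Part II: U1 = 865; d = -7; T(3) = 3*(-34) + 1*(-48) + 3*(-7) = -171; iterating: T(3)=-171, T(4)=-691, T(5)=-2346, T(6)=-8242, T(7)=-29145, T(8)=-102715, T(9)=-362016; answer -362016
Part III: U2 = -362016; w = 7; total draws C(20,4) = 4845; favorable C(6,1)*C(14,3) = 2184; P = 728/1615; answer 728/1615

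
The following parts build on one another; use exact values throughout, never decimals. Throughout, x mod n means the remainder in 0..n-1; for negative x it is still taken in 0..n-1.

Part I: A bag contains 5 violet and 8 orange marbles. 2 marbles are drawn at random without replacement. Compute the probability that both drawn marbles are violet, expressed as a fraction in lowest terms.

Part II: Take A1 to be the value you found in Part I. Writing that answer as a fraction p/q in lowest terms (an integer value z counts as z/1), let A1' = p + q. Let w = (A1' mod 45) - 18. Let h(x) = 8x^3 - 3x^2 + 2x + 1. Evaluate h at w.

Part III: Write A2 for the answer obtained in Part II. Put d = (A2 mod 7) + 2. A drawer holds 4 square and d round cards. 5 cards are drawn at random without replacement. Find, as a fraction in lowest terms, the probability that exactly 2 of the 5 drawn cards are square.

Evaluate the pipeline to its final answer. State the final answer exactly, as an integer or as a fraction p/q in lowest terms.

5/11

Part I: total draws C(13,2) = 78; favorable C(5,2) = 10; P = 5/39; answer 5/39
Part II: A1 = 5/39; threaded value p + q = 44; w = 26; 8*(26)^3 - 3*(26)^2 + 2*(26)^1 + 1 = (140608) + (-2028) + (52) + (1) = 138633; answer 138633
Part III: A2 = 138633; d = 7; total draws C(11,5) = 462; favorable C(4,2)*C(7,3) = 210; P = 5/11; answer 5/11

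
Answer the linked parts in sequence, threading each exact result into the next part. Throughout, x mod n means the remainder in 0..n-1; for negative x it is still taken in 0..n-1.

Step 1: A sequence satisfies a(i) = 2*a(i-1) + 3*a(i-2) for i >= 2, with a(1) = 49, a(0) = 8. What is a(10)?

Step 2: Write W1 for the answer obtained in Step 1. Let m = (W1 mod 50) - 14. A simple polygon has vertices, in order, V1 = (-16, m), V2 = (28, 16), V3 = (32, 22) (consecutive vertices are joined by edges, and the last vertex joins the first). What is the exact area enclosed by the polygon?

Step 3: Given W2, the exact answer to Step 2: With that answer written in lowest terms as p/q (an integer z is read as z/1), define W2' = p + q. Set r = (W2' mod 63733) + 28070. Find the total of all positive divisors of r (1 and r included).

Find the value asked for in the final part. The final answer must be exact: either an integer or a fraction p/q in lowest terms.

38028

Step 1: a(2) = 2*(49) + 3*(8) = 122; iterating: a(2)=122, a(3)=391, a(4)=1148, a(5)=3469, a(6)=10382, a(7)=31171, a(8)=93488, a(9)=280489, a(10)=841442; answer 841442
Step 2: W1 = 841442; m = 28; cross terms: (-16*16 - 28*28)=-1040, (28*22 - 32*16)=104, (32*28 - -16*22)=1248; twice the area = |312| = 312; area = 156; answer 156
Step 3: W2 = 156; threaded value p + q = 157; r = 28227; 28227 = 3 * 97^2; sigma = (1 + 3) * (1 + 97 + 9409) = 4 * 9507 = 38028; answer 38028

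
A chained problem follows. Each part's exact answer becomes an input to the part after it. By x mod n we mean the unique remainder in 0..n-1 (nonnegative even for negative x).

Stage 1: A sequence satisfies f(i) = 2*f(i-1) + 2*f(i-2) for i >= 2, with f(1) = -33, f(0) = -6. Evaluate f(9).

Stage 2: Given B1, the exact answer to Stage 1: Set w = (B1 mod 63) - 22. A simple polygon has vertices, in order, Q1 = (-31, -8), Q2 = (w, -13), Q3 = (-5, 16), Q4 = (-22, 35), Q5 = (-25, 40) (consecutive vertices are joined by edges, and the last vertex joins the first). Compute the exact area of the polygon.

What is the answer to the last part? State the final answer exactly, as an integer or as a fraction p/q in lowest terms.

Stage 1: f(2) = 2*(-33) + 2*(-6) = -78; iterating: f(2)=-78, f(3)=-222, f(4)=-600, f(5)=-1644, f(6)=-4488, f(7)=-12264, f(8)=-33504, f(9)=-91536; answer -91536
Stage 2: B1 = -91536; w = -19; cross terms: (-31*-13 - -19*-8)=251, (-19*16 - -5*-13)=-369, (-5*35 - -22*16)=177, (-22*40 - -25*35)=-5, (-25*-8 - -31*40)=1440; twice the area = |1494| = 1494; area = 747; answer 747

747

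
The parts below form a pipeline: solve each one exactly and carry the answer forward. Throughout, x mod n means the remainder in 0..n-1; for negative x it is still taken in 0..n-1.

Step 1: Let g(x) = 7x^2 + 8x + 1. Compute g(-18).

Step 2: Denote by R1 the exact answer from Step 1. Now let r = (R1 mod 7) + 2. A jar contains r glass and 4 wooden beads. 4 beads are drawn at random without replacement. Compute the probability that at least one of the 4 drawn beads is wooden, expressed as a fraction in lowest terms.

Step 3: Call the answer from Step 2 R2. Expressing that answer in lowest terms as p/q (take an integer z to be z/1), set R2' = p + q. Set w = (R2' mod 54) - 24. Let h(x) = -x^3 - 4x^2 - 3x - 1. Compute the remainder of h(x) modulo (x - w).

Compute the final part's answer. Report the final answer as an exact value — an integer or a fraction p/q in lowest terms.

Step 1: 7*(-18)^2 + 8*(-18)^1 + 1 = (2268) + (-144) + (1) = 2125; answer 2125
Step 2: R1 = 2125; r = 6; total draws C(10,4) = 210; complement C(6,4) = 15; favorable 210 - 15 = 195; P = 13/14; answer 13/14
Step 3: R2 = 13/14; threaded value p + q = 27; w = 3; remainder = value at the root: -1*(3)^3 - 4*(3)^2 - 3*(3)^1 - 1 = (-27) + (-36) + (-9) + (-1) = -73; answer -73

-73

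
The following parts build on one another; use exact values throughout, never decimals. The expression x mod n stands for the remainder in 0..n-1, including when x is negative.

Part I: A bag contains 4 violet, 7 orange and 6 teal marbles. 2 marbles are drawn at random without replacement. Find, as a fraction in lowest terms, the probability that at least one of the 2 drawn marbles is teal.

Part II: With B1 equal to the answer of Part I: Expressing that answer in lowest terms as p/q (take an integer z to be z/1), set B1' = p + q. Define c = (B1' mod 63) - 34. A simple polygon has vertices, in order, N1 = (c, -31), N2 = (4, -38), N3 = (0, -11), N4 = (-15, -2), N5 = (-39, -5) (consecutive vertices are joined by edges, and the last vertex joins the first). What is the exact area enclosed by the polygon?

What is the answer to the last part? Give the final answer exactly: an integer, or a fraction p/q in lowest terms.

1319/2

Part I: total draws C(17,2) = 136; complement C(11,2) = 55; favorable 136 - 55 = 81; P = 81/136; answer 81/136
Part II: B1 = 81/136; threaded value p + q = 217; c = -6; cross terms: (-6*-38 - 4*-31)=352, (4*-11 - 0*-38)=-44, (0*-2 - -15*-11)=-165, (-15*-5 - -39*-2)=-3, (-39*-31 - -6*-5)=1179; twice the area = |1319| = 1319; area = 1319/2; answer 1319/2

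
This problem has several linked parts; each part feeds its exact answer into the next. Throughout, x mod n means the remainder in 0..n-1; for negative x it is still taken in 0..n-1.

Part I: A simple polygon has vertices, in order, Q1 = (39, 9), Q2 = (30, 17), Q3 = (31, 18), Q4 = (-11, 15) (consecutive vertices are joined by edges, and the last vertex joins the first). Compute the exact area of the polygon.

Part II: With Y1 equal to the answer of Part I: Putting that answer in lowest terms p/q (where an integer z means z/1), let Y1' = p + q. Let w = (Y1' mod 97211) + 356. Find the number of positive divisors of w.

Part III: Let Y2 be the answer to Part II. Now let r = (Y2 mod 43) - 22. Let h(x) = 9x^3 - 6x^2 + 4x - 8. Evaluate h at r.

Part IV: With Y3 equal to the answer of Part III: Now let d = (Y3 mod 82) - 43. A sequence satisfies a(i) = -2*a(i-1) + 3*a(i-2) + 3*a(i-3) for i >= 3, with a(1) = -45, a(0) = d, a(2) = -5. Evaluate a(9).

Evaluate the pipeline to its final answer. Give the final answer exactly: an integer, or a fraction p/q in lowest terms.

Part I: cross terms: (39*17 - 30*9)=393, (30*18 - 31*17)=13, (31*15 - -11*18)=663, (-11*9 - 39*15)=-684; twice the area = |385| = 385; area = 385/2; answer 385/2
Part II: Y1 = 385/2; threaded value p + q = 387; w = 743; 743 is prime, so its only divisors are 1 and 743; count = 2; answer 2
Part III: Y2 = 2; r = -20; 9*(-20)^3 - 6*(-20)^2 + 4*(-20)^1 - 8 = (-72000) + (-2400) + (-80) + (-8) = -74488; answer -74488
Part IV: Y3 = -74488; d = 7; a(3) = -2*(-5) + 3*(-45) + 3*(7) = -104; iterating: a(3)=-104, a(4)=58, a(5)=-443, a(6)=748, a(7)=-2651, a(8)=6217, a(9)=-18143; answer -18143

-18143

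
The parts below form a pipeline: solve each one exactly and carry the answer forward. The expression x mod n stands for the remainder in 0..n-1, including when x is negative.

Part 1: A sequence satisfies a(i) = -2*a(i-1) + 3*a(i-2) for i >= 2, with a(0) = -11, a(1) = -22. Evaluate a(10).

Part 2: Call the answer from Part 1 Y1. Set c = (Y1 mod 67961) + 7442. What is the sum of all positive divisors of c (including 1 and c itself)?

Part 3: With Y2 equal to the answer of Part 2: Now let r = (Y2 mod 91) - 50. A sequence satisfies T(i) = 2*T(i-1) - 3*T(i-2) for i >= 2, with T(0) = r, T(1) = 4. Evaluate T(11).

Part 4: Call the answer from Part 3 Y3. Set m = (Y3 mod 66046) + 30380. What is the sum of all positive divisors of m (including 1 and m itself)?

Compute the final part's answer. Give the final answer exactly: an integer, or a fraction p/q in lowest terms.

76680

Part 1: a(2) = -2*(-22) + 3*(-11) = 11; iterating: a(2)=11, a(3)=-88, a(4)=209, a(5)=-682, a(6)=1991, a(7)=-6028, a(8)=18029, a(9)=-54142, a(10)=162371; answer 162371
Part 2: Y1 = 162371; c = 33891; 33891 = 3 * 11 * 13 * 79; sigma = (1 + 3) * (1 + 11) * (1 + 13) * (1 + 79) = 4 * 12 * 14 * 80 = 53760; answer 53760
Part 3: Y2 = 53760; r = 20; T(2) = 2*(4) - 3*(20) = -52; iterating: T(2)=-52, T(3)=-116, T(4)=-76, T(5)=196, T(6)=620, T(7)=652, T(8)=-556, T(9)=-3068, T(10)=-4468, T(11)=268; answer 268
Part 4: Y3 = 268; m = 30648; 30648 = 2^3 * 3 * 1277; sigma = (1 + 2 + 4 + 8) * (1 + 3) * (1 + 1277) = 15 * 4 * 1278 = 76680; answer 76680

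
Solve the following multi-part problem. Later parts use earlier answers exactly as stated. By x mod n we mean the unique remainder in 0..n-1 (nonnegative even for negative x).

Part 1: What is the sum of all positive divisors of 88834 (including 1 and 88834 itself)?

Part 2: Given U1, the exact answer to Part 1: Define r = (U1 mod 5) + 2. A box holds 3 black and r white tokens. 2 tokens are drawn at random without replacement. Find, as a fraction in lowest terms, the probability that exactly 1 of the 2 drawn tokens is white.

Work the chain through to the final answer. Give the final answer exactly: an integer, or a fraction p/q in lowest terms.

1/2

Part 1: 88834 = 2 * 44417; sigma = (1 + 2) * (1 + 44417) = 3 * 44418 = 133254; answer 133254
Part 2: U1 = 133254; r = 6; total draws C(9,2) = 36; favorable C(6,1)*C(3,1) = 18; P = 1/2; answer 1/2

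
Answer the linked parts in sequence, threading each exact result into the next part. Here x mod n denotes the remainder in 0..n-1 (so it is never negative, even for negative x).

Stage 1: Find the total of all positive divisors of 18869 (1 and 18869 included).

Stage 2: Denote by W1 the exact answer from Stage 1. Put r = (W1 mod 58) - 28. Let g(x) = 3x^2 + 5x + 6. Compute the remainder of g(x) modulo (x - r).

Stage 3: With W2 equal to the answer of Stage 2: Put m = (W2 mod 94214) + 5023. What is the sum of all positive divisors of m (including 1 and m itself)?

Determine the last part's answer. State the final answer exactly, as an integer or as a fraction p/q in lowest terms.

Stage 1: 18869 is prime, so its only divisors are 1 and 18869; sigma = 1 + 18869 = 18870; answer 18870
Stage 2: W1 = 18870; r = -8; remainder = value at the root: 3*(-8)^2 + 5*(-8)^1 + 6 = (192) + (-40) + (6) = 158; answer 158
Stage 3: W2 = 158; m = 5181; 5181 = 3 * 11 * 157; sigma = (1 + 3) * (1 + 11) * (1 + 157) = 4 * 12 * 158 = 7584; answer 7584

7584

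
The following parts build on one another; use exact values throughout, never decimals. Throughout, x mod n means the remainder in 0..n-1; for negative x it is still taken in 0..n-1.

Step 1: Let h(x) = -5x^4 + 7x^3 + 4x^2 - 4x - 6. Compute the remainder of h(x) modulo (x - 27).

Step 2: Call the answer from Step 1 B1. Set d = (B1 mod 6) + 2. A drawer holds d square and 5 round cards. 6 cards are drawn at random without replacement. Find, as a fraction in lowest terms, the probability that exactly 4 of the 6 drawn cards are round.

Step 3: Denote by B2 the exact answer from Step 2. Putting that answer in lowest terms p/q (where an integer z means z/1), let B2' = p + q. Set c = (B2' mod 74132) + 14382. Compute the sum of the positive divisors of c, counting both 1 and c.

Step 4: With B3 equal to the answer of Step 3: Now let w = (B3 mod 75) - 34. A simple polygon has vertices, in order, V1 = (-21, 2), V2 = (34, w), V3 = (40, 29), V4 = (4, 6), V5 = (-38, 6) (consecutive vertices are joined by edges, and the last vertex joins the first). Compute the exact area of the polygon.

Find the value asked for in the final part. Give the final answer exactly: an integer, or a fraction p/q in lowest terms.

Step 1: remainder = value at the root: -5*(27)^4 + 7*(27)^3 + 4*(27)^2 - 4*(27)^1 - 6 = (-2657205) + (137781) + (2916) + (-108) + (-6) = -2516622; answer -2516622
Step 2: B1 = -2516622; d = 2; total draws C(7,6) = 7; favorable C(5,4)*C(2,2) = 5; P = 5/7; answer 5/7
Step 3: B2 = 5/7; threaded value p + q = 12; c = 14394; 14394 = 2 * 3 * 2399; sigma = (1 + 2) * (1 + 3) * (1 + 2399) = 3 * 4 * 2400 = 28800; answer 28800
Step 4: B3 = 28800; w = -34; cross terms: (-21*-34 - 34*2)=646, (34*29 - 40*-34)=2346, (40*6 - 4*29)=124, (4*6 - -38*6)=252, (-38*2 - -21*6)=50; twice the area = |3418| = 3418; area = 1709; answer 1709

1709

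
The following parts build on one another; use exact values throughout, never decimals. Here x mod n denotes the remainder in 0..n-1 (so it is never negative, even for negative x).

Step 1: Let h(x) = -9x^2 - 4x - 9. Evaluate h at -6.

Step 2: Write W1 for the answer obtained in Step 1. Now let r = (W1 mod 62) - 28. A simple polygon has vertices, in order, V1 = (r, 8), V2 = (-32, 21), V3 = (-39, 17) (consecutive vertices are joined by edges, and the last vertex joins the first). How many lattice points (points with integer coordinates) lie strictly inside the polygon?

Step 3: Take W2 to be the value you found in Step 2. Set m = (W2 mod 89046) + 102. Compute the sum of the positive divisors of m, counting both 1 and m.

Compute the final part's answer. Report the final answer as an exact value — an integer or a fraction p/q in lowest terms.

392

Step 1: -9*(-6)^2 - 4*(-6)^1 - 9 = (-324) + (24) + (-9) = -309; answer -309
Step 2: W1 = -309; r = -27; cross terms: (-27*21 - -32*8)=-311, (-32*17 - -39*21)=275, (-39*8 - -27*17)=147; twice the area = |111| = 111; area = 111/2; boundary points = 1 + 1 + 3 = 5; strictly interior points = area - boundary/2 + 1 = 54; answer 54
Step 3: W2 = 54; m = 156; 156 = 2^2 * 3 * 13; sigma = (1 + 2 + 4) * (1 + 3) * (1 + 13) = 7 * 4 * 14 = 392; answer 392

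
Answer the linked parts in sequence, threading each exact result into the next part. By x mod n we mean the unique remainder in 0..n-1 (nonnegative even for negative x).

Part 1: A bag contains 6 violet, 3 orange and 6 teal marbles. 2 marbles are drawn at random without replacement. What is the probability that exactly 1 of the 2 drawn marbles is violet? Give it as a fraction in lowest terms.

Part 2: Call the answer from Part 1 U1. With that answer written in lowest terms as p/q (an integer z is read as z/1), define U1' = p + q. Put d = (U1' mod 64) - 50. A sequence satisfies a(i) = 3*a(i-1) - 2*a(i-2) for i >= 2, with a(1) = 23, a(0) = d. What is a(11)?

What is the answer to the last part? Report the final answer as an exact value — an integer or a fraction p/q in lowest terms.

40943

Part 1: total draws C(15,2) = 105; favorable C(6,1)*C(9,1) = 54; P = 18/35; answer 18/35
Part 2: U1 = 18/35; threaded value p + q = 53; d = 3; a(2) = 3*(23) - 2*(3) = 63; iterating: a(2)=63, a(3)=143, a(4)=303, a(5)=623, a(6)=1263, a(7)=2543, a(8)=5103, a(9)=10223, a(10)=20463, a(11)=40943; answer 40943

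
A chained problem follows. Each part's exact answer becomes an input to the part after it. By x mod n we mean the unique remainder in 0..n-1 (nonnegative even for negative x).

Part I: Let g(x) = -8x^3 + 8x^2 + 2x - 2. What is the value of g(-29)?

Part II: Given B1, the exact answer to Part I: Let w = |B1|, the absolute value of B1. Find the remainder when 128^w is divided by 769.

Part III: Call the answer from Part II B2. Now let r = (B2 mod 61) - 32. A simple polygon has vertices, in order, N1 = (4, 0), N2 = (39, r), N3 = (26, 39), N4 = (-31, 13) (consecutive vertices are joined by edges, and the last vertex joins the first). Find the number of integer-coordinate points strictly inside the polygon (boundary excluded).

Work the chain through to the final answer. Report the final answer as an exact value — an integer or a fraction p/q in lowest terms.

Part I: -8*(-29)^3 + 8*(-29)^2 + 2*(-29)^1 - 2 = (195112) + (6728) + (-58) + (-2) = 201780; answer 201780
Part II: B1 = 201780; w = 201780; squarings mod 769: 128^1=128, 128^2=235, 128^4=626, 128^8=455, 128^16=164, 128^32=750, 128^64=361, 128^128=360, 128^256=408, 128^512=360, 128^1024=408, 128^2048=360, 128^4096=408, 128^8192=360, 128^16384=408, 128^32768=360, 128^65536=408, 128^131072=360; 128^201780 = 128^4 * 128^16 * 128^32 * 128^1024 * 128^4096 * 128^65536 * 128^131072 = 587 (mod 769); answer 587
Part III: B2 = 587; r = 6; cross terms: (4*6 - 39*0)=24, (39*39 - 26*6)=1365, (26*13 - -31*39)=1547, (-31*0 - 4*13)=-52; twice the area = |2884| = 2884; area = 1442; boundary points = 1 + 1 + 1 + 1 = 4; strictly interior points = area - boundary/2 + 1 = 1441; answer 1441

1441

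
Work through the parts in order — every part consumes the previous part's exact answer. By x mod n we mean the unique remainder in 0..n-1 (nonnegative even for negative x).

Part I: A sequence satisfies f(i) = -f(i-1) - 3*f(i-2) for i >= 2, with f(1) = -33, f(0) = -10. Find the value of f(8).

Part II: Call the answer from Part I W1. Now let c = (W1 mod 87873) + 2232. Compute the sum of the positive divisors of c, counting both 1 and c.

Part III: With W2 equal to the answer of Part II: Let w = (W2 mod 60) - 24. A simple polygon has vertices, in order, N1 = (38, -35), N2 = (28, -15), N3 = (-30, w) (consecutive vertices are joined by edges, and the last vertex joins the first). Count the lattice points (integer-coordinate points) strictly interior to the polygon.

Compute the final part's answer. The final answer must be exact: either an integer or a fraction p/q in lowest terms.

Part I: f(2) = -1*(-33) - 3*(-10) = 63; iterating: f(2)=63, f(3)=36, f(4)=-225, f(5)=117, f(6)=558, f(7)=-909, f(8)=-765; answer -765
Part II: W1 = -765; c = 89340; 89340 = 2^2 * 3 * 5 * 1489; sigma = (1 + 2 + 4) * (1 + 3) * (1 + 5) * (1 + 1489) = 7 * 4 * 6 * 1490 = 250320; answer 250320
Part III: W2 = 250320; w = -24; cross terms: (38*-15 - 28*-35)=410, (28*-24 - -30*-15)=-1122, (-30*-35 - 38*-24)=1962; twice the area = |1250| = 1250; area = 625; boundary points = 10 + 1 + 1 = 12; strictly interior points = area - boundary/2 + 1 = 620; answer 620

620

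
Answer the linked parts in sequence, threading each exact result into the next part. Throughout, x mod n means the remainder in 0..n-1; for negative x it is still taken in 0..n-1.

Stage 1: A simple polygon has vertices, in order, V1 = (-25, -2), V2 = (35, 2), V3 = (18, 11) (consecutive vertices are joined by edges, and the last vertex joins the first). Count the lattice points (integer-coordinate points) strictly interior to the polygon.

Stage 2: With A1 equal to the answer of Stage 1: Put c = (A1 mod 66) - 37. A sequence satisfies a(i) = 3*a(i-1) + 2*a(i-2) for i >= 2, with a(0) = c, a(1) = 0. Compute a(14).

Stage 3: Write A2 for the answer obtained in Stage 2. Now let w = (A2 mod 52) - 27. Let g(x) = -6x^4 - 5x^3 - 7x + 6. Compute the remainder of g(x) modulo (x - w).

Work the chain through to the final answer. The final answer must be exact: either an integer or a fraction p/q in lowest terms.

Stage 1: cross terms: (-25*2 - 35*-2)=20, (35*11 - 18*2)=349, (18*-2 - -25*11)=239; twice the area = |608| = 608; area = 304; boundary points = 4 + 1 + 1 = 6; strictly interior points = area - boundary/2 + 1 = 302; answer 302
Stage 2: A1 = 302; c = 1; a(2) = 3*(0) + 2*(1) = 2; iterating: a(2)=2, a(3)=6, a(4)=22, a(5)=78, a(6)=278, a(7)=990, a(8)=3526, a(9)=12558, a(10)=44726, a(11)=159294, a(12)=567334, a(13)=2020590, a(14)=7196438; answer 7196438
Stage 3: A2 = 7196438; w = -25; remainder = value at the root: -6*(-25)^4 - 5*(-25)^3 - 7*(-25)^1 + 6 = (-2343750) + (78125) + (175) + (6) = -2265444; answer -2265444

-2265444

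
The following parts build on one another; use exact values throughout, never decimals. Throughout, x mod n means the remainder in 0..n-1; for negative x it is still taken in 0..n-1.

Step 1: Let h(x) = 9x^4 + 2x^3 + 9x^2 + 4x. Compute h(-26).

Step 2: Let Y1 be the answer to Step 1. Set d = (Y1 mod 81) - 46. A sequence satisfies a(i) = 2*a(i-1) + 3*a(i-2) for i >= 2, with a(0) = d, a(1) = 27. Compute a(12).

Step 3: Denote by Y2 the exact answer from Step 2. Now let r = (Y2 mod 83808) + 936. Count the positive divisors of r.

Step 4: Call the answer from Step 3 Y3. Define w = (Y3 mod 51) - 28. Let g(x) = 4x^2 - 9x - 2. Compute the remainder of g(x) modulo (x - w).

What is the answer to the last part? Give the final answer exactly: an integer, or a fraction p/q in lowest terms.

1166

Step 1: 9*(-26)^4 + 2*(-26)^3 + 9*(-26)^2 + 4*(-26)^1 = (4112784) + (-35152) + (6084) + (-104) = 4083612; answer 4083612
Step 2: Y1 = 4083612; d = 32; a(2) = 2*(27) + 3*(32) = 150; iterating: a(2)=150, a(3)=381, a(4)=1212, a(5)=3567, a(6)=10770, a(7)=32241, a(8)=96792, a(9)=290307, a(10)=870990, a(11)=2612901, a(12)=7838772; answer 7838772
Step 3: Y2 = 7838772; r = 45564; 45564 = 2^2 * 3 * 3797; number of divisors = (2+1) * (1+1) * (1+1) = 12; answer 12
Step 4: Y3 = 12; w = -16; remainder = value at the root: 4*(-16)^2 - 9*(-16)^1 - 2 = (1024) + (144) + (-2) = 1166; answer 1166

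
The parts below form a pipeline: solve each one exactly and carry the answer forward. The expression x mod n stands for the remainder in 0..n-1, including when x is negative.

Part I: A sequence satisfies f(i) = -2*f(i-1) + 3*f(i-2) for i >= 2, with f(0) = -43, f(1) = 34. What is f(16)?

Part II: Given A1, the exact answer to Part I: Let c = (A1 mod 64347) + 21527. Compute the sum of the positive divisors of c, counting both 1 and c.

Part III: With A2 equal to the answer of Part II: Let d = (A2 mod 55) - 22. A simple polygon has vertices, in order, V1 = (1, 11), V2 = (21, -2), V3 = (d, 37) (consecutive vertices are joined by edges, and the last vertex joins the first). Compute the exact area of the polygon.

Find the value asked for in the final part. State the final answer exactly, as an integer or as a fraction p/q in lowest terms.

Part I: f(2) = -2*(34) + 3*(-43) = -197; iterating: f(2)=-197, f(3)=496, f(4)=-1583, f(5)=4654, f(6)=-14057, f(7)=42076, f(8)=-126323, f(9)=378874, f(10)=-1136717, f(11)=3410056, f(12)=-10230263, f(13)=30690694, f(14)=-92072177, f(15)=276216436, f(16)=-828649403; answer -828649403
Part II: A1 = -828649403; c = 32790; 32790 = 2 * 3 * 5 * 1093; sigma = (1 + 2) * (1 + 3) * (1 + 5) * (1 + 1093) = 3 * 4 * 6 * 1094 = 78768; answer 78768
Part III: A2 = 78768; d = -14; cross terms: (1*-2 - 21*11)=-233, (21*37 - -14*-2)=749, (-14*11 - 1*37)=-191; twice the area = |325| = 325; area = 325/2; answer 325/2

325/2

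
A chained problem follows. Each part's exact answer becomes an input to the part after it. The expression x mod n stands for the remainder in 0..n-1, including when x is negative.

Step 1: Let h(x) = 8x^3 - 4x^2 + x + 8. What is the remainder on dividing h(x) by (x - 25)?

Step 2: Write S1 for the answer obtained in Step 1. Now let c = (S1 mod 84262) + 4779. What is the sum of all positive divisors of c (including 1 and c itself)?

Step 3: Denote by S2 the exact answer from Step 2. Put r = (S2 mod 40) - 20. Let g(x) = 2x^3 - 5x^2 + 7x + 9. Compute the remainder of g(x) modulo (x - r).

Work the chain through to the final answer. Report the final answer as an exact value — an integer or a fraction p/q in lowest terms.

Step 1: remainder = value at the root: 8*(25)^3 - 4*(25)^2 + 1*(25)^1 + 8 = (125000) + (-2500) + (25) + (8) = 122533; answer 122533
Step 2: S1 = 122533; c = 43050; 43050 = 2 * 3 * 5^2 * 7 * 41; sigma = (1 + 2) * (1 + 3) * (1 + 5 + 25) * (1 + 7) * (1 + 41) = 3 * 4 * 31 * 8 * 42 = 124992; answer 124992
Step 3: S2 = 124992; r = 12; remainder = value at the root: 2*(12)^3 - 5*(12)^2 + 7*(12)^1 + 9 = (3456) + (-720) + (84) + (9) = 2829; answer 2829

2829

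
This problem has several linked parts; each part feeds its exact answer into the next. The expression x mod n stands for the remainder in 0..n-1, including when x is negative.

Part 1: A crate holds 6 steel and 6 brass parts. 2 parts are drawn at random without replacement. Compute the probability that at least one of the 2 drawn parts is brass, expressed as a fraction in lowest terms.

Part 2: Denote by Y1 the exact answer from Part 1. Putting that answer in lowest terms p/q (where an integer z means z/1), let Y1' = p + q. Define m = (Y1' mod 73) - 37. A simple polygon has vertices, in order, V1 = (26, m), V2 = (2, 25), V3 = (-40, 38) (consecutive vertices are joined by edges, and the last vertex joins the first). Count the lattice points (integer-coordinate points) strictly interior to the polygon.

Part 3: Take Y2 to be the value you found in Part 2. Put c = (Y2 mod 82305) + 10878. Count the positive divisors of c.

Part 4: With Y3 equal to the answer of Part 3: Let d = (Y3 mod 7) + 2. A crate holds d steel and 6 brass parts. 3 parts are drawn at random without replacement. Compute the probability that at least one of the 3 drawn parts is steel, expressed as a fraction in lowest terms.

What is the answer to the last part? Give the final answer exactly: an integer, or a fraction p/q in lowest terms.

16/21

Part 1: total draws C(12,2) = 66; complement C(6,2) = 15; favorable 66 - 15 = 51; P = 17/22; answer 17/22
Part 2: Y1 = 17/22; threaded value p + q = 39; m = 2; cross terms: (26*25 - 2*2)=646, (2*38 - -40*25)=1076, (-40*2 - 26*38)=-1068; twice the area = |654| = 654; area = 327; boundary points = 1 + 1 + 6 = 8; strictly interior points = area - boundary/2 + 1 = 324; answer 324
Part 3: Y2 = 324; c = 11202; 11202 = 2 * 3 * 1867; number of divisors = (1+1) * (1+1) * (1+1) = 8; answer 8
Part 4: Y3 = 8; d = 3; total draws C(9,3) = 84; complement C(6,3) = 20; favorable 84 - 20 = 64; P = 16/21; answer 16/21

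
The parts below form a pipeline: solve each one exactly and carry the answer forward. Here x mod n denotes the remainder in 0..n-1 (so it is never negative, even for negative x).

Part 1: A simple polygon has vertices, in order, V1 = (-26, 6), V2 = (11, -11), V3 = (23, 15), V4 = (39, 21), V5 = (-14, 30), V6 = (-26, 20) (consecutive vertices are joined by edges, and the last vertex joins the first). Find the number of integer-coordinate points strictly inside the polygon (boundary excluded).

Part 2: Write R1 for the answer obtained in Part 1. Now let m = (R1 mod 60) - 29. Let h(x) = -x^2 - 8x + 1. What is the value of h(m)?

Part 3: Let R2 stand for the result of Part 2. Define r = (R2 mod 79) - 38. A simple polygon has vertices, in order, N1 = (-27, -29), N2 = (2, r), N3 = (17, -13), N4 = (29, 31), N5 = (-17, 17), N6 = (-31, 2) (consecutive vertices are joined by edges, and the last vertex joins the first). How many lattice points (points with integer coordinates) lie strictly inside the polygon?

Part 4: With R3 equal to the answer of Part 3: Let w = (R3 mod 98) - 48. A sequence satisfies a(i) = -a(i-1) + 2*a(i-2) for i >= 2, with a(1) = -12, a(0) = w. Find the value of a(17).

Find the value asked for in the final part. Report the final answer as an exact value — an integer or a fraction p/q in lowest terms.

Part 1: cross terms: (-26*-11 - 11*6)=220, (11*15 - 23*-11)=418, (23*21 - 39*15)=-102, (39*30 - -14*21)=1464, (-14*20 - -26*30)=500, (-26*6 - -26*20)=364; twice the area = |2864| = 2864; area = 1432; boundary points = 1 + 2 + 2 + 1 + 2 + 14 = 22; strictly interior points = area - boundary/2 + 1 = 1422; answer 1422
Part 2: R1 = 1422; m = 13; -1*(13)^2 - 8*(13)^1 + 1 = (-169) + (-104) + (1) = -272; answer -272
Part 3: R2 = -272; r = 6; cross terms: (-27*6 - 2*-29)=-104, (2*-13 - 17*6)=-128, (17*31 - 29*-13)=904, (29*17 - -17*31)=1020, (-17*2 - -31*17)=493, (-31*-29 - -27*2)=953; twice the area = |3138| = 3138; area = 1569; boundary points = 1 + 1 + 4 + 2 + 1 + 1 = 10; strictly interior points = area - boundary/2 + 1 = 1565; answer 1565
Part 4: R3 = 1565; w = 47; a(2) = -1*(-12) + 2*(47) = 106; iterating: a(2)=106, a(3)=-130, a(4)=342, a(5)=-602, a(6)=1286, a(7)=-2490, a(8)=5062, a(9)=-10042, a(10)=20166, a(11)=-40250, a(12)=80582, a(13)=-161082, a(14)=322246, a(15)=-644410, a(16)=1288902, a(17)=-2577722; answer -2577722

-2577722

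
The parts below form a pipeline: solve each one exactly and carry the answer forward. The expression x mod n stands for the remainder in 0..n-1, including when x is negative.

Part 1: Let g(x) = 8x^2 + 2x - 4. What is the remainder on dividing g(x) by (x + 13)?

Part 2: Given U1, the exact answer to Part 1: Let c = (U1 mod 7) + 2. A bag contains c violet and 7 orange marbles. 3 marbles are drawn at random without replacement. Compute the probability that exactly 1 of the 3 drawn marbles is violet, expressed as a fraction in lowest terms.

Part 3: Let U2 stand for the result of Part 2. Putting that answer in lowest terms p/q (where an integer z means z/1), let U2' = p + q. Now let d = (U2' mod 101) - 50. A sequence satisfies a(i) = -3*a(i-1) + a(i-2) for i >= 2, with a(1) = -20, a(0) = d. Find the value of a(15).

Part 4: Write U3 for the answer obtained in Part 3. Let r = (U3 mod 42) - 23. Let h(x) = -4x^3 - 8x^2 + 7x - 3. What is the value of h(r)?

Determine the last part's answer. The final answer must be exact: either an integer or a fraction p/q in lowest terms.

Part 1: remainder = value at the root: 8*(-13)^2 + 2*(-13)^1 - 4 = (1352) + (-26) + (-4) = 1322; answer 1322
Part 2: U1 = 1322; c = 8; total draws C(15,3) = 455; favorable C(8,1)*C(7,2) = 168; P = 24/65; answer 24/65
Part 3: U2 = 24/65; threaded value p + q = 89; d = 39; a(2) = -3*(-20) + 1*(39) = 99; iterating: a(2)=99, a(3)=-317, a(4)=1050, a(5)=-3467, a(6)=11451, a(7)=-37820, a(8)=124911, a(9)=-412553, a(10)=1362570, a(11)=-4500263, a(12)=14863359, a(13)=-49090340, a(14)=162134379, a(15)=-535493477; answer -535493477
Part 4: U3 = -535493477; r = -10; -4*(-10)^3 - 8*(-10)^2 + 7*(-10)^1 - 3 = (4000) + (-800) + (-70) + (-3) = 3127; answer 3127

3127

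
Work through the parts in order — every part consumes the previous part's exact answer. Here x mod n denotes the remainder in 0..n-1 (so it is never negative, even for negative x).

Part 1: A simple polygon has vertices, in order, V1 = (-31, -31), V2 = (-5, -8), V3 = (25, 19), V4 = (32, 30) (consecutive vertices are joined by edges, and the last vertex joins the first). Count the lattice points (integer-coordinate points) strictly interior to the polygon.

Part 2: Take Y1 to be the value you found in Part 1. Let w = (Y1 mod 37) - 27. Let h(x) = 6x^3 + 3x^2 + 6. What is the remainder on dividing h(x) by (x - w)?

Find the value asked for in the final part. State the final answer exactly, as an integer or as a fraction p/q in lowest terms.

Part 1: cross terms: (-31*-8 - -5*-31)=93, (-5*19 - 25*-8)=105, (25*30 - 32*19)=142, (32*-31 - -31*30)=-62; twice the area = |278| = 278; area = 139; boundary points = 1 + 3 + 1 + 1 = 6; strictly interior points = area - boundary/2 + 1 = 137; answer 137
Part 2: Y1 = 137; w = -1; remainder = value at the root: 6*(-1)^3 + 3*(-1)^2 + 6 = (-6) + (3) + (6) = 3; answer 3

3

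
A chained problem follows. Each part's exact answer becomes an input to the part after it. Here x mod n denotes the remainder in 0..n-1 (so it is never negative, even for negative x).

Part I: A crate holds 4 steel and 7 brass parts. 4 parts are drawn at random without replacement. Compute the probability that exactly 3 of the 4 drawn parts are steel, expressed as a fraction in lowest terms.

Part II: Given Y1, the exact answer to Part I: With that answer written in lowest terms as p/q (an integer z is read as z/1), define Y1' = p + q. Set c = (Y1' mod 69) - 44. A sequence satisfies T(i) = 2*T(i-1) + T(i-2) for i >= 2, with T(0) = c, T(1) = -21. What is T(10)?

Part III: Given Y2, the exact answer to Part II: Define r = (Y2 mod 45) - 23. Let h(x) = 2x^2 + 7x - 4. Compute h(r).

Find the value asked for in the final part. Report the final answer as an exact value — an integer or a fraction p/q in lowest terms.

56

Part I: total draws C(11,4) = 330; favorable C(4,3)*C(7,1) = 28; P = 14/165; answer 14/165
Part II: Y1 = 14/165; threaded value p + q = 179; c = -3; T(2) = 2*(-21) + 1*(-3) = -45; iterating: T(2)=-45, T(3)=-111, T(4)=-267, T(5)=-645, T(6)=-1557, T(7)=-3759, T(8)=-9075, T(9)=-21909, T(10)=-52893; answer -52893
Part III: Y2 = -52893; r = 4; 2*(4)^2 + 7*(4)^1 - 4 = (32) + (28) + (-4) = 56; answer 56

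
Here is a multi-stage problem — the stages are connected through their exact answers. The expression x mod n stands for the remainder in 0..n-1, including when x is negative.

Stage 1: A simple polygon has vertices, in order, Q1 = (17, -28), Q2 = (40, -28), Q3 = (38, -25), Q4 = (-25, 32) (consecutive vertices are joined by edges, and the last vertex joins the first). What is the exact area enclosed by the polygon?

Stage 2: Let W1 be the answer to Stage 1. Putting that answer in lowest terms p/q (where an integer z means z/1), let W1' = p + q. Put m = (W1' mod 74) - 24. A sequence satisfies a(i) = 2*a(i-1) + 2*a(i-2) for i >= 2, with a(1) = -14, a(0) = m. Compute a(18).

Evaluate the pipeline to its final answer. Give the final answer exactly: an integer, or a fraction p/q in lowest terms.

Stage 1: cross terms: (17*-28 - 40*-28)=644, (40*-25 - 38*-28)=64, (38*32 - -25*-25)=591, (-25*-28 - 17*32)=156; twice the area = |1455| = 1455; area = 1455/2; answer 1455/2
Stage 2: W1 = 1455/2; threaded value p + q = 1457; m = 27; a(2) = 2*(-14) + 2*(27) = 26; iterating: a(2)=26, a(3)=24, a(4)=100, a(5)=248, a(6)=696, a(7)=1888, a(8)=5168, a(9)=14112, a(10)=38560, a(11)=105344, a(12)=287808, a(13)=786304, a(14)=2148224, a(15)=5869056, a(16)=16034560, a(17)=43807232, a(18)=119683584; answer 119683584

119683584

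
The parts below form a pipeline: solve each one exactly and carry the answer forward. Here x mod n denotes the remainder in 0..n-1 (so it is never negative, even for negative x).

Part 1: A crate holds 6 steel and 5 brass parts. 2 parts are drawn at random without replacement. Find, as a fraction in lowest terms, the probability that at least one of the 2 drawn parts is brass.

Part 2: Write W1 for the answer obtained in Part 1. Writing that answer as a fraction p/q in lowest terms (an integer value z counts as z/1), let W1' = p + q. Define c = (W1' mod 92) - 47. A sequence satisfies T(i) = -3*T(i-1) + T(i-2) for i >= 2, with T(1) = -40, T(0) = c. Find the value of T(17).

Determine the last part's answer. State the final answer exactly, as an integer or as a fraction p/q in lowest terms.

-5788822156

Part 1: total draws C(11,2) = 55; complement C(6,2) = 15; favorable 55 - 15 = 40; P = 8/11; answer 8/11
Part 2: W1 = 8/11; threaded value p + q = 19; c = -28; T(2) = -3*(-40) + 1*(-28) = 92; iterating: T(2)=92, T(3)=-316, T(4)=1040, T(5)=-3436, T(6)=11348, T(7)=-37480, T(8)=123788, T(9)=-408844, T(10)=1350320, T(11)=-4459804, T(12)=14729732, T(13)=-48649000, T(14)=160676732, T(15)=-530679196, T(16)=1752714320, T(17)=-5788822156; answer -5788822156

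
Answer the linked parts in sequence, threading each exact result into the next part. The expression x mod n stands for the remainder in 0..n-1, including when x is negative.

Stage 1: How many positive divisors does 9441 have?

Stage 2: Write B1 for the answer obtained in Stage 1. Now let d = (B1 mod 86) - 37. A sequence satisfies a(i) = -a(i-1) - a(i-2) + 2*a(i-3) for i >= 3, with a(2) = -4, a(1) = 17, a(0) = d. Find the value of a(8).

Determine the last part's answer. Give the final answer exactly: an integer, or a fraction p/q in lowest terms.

Stage 1: 9441 = 3^2 * 1049; number of divisors = (2+1) * (1+1) = 6; answer 6
Stage 2: B1 = 6; d = -31; a(3) = -1*(-4) - 1*(17) + 2*(-31) = -75; iterating: a(3)=-75, a(4)=113, a(5)=-46, a(6)=-217, a(7)=489, a(8)=-364; answer -364

-364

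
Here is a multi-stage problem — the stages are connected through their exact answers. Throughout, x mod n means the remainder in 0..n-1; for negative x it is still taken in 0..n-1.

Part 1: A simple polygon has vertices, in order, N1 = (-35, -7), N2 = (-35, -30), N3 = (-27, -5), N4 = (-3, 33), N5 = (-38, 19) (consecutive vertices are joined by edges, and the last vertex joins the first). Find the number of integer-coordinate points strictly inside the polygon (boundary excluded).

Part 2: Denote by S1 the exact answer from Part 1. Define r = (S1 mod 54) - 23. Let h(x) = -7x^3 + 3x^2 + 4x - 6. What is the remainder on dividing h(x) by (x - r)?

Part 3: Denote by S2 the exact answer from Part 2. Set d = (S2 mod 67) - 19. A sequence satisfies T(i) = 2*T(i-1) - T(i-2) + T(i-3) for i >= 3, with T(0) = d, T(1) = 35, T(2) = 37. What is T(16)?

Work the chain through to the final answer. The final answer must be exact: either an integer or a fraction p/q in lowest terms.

Part 1: cross terms: (-35*-30 - -35*-7)=805, (-35*-5 - -27*-30)=-635, (-27*33 - -3*-5)=-906, (-3*19 - -38*33)=1197, (-38*-7 - -35*19)=931; twice the area = |1392| = 1392; area = 696; boundary points = 23 + 1 + 2 + 7 + 1 = 34; strictly interior points = area - boundary/2 + 1 = 680; answer 680
Part 2: S1 = 680; r = 9; remainder = value at the root: -7*(9)^3 + 3*(9)^2 + 4*(9)^1 - 6 = (-5103) + (243) + (36) + (-6) = -4830; answer -4830
Part 3: S2 = -4830; d = 42; T(3) = 2*(37) - 1*(35) + 1*(42) = 81; iterating: T(3)=81, T(4)=160, T(5)=276, T(6)=473, T(7)=830, T(8)=1463, T(9)=2569, T(10)=4505, T(11)=7904, T(12)=13872, T(13)=24345, T(14)=42722, T(15)=74971, T(16)=131565; answer 131565

131565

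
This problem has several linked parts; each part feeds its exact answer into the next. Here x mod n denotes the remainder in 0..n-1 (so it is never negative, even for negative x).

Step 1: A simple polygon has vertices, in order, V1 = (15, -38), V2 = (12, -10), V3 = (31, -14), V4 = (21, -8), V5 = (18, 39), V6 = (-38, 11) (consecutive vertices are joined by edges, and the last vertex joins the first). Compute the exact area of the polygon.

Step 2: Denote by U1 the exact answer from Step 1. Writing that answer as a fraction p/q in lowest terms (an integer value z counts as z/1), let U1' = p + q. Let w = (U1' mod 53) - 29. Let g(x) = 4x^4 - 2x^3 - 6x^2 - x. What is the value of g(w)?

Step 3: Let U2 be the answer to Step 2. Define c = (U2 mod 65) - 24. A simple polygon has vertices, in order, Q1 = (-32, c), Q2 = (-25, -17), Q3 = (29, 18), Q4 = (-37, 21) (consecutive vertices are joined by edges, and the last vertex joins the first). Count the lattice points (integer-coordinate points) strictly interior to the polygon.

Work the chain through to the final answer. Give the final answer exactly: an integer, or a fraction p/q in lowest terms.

1187

Step 1: cross terms: (15*-10 - 12*-38)=306, (12*-14 - 31*-10)=142, (31*-8 - 21*-14)=46, (21*39 - 18*-8)=963, (18*11 - -38*39)=1680, (-38*-38 - 15*11)=1279; twice the area = |4416| = 4416; area = 2208; answer 2208
Step 2: U1 = 2208; threaded value p + q = 2209; w = 7; 4*(7)^4 - 2*(7)^3 - 6*(7)^2 - 1*(7)^1 = (9604) + (-686) + (-294) + (-7) = 8617; answer 8617
Step 3: U2 = 8617; c = 13; cross terms: (-32*-17 - -25*13)=869, (-25*18 - 29*-17)=43, (29*21 - -37*18)=1275, (-37*13 - -32*21)=191; twice the area = |2378| = 2378; area = 1189; boundary points = 1 + 1 + 3 + 1 = 6; strictly interior points = area - boundary/2 + 1 = 1187; answer 1187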